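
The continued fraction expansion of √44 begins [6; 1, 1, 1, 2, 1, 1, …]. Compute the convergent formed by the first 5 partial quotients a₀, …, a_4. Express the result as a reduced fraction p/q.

a_0 = 6: 6/1
a_1 = 1: 7/1
a_2 = 1: 13/2
a_3 = 1: 20/3
a_4 = 2: 53/8

53/8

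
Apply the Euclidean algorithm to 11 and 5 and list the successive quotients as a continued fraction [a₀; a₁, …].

⌊11/5⌋ = 2, remainder 1
⌊5/1⌋ = 5, remainder 0

[2; 5]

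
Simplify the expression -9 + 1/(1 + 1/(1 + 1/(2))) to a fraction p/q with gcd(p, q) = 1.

a_0 = -9: -9/1
a_1 = 1: -8/1
a_2 = 1: -17/2
a_3 = 2: -42/5

-42/5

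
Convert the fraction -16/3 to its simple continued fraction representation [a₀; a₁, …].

-16 = -6·3 + 2, so a_0 = -6
3 = 1·2 + 1, so a_1 = 1
2 = 2·1 + 0, so a_2 = 2

[-6; 1, 2]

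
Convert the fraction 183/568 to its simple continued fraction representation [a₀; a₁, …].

[0; 3, 9, 1, 1, 1, 2, 2]

⌊183/568⌋ = 0, remainder 183
⌊568/183⌋ = 3, remainder 19
⌊183/19⌋ = 9, remainder 12
⌊19/12⌋ = 1, remainder 7
⌊12/7⌋ = 1, remainder 5
⌊7/5⌋ = 1, remainder 2
⌊5/2⌋ = 2, remainder 1
⌊2/1⌋ = 2, remainder 0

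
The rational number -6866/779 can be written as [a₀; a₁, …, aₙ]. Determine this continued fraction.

[-9; 5, 2, 1, 2, 5, 1, 2]

-6866 ÷ 779 → quotient -9, remainder 145
779 ÷ 145 → quotient 5, remainder 54
145 ÷ 54 → quotient 2, remainder 37
54 ÷ 37 → quotient 1, remainder 17
37 ÷ 17 → quotient 2, remainder 3
17 ÷ 3 → quotient 5, remainder 2
3 ÷ 2 → quotient 1, remainder 1
2 ÷ 1 → quotient 2, remainder 0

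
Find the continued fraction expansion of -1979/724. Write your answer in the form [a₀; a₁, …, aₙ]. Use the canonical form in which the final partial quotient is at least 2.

[-3; 3, 1, 3, 48]

Run the Euclidean algorithm, recording each quotient:
⌊-1979/724⌋ = -3, remainder 193
⌊724/193⌋ = 3, remainder 145
⌊193/145⌋ = 1, remainder 48
⌊145/48⌋ = 3, remainder 1
⌊48/1⌋ = 48, remainder 0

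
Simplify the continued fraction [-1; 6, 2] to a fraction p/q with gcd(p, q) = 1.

Starting at the tail and folding back:
Start with 2.
6 + 1/(2/1) = 6 + 1/2 = 13/2
-1 + 1/(13/2) = -1 + 2/13 = -11/13

-11/13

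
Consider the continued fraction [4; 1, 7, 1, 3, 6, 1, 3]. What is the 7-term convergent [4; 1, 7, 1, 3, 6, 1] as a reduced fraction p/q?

a_0 = 4: 4/1
a_1 = 1: 5/1
a_2 = 7: 39/8
a_3 = 1: 44/9
a_4 = 3: 171/35
a_5 = 6: 1070/219
a_6 = 1: 1241/254

1241/254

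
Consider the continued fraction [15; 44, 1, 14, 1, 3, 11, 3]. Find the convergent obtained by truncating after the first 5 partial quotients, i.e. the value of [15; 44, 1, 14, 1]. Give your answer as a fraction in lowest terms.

10801/719

Starting at the tail and folding back:
Start with 1.
14 + 1/(1/1) = 14 + 1/1 = 15/1
1 + 1/(15/1) = 1 + 1/15 = 16/15
44 + 1/(16/15) = 44 + 15/16 = 719/16
15 + 1/(719/16) = 15 + 16/719 = 10801/719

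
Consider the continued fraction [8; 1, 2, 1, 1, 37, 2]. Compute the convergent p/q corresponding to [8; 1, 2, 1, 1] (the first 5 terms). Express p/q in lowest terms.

a_0 = 8: 8/1
a_1 = 1: 9/1
a_2 = 2: 26/3
a_3 = 1: 35/4
a_4 = 1: 61/7

61/7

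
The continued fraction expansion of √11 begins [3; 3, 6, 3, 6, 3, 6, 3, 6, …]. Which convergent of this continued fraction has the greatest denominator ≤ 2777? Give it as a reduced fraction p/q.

3970/1197

a_0 = 3: 3/1  (≤ bound)
a_1 = 3: 10/3  (≤ bound)
a_2 = 6: 63/19  (≤ bound)
a_3 = 3: 199/60  (≤ bound)
a_4 = 6: 1257/379  (≤ bound)
a_5 = 3: 3970/1197  (≤ bound)
a_6 = 6: 25077/7561  (> 2777, stop)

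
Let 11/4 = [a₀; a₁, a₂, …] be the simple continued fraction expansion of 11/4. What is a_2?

11 ÷ 4 → quotient 2, remainder 3
4 ÷ 3 → quotient 1, remainder 1
3 ÷ 1 → quotient 3, remainder 0

3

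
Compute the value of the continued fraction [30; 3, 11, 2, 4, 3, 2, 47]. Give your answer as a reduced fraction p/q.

a_0 = 30: 30/1
a_1 = 3: 91/3
a_2 = 11: 1031/34
a_3 = 2: 2153/71
a_4 = 4: 9643/318
a_5 = 3: 31082/1025
a_6 = 2: 71807/2368
a_7 = 47: 3406011/112321

3406011/112321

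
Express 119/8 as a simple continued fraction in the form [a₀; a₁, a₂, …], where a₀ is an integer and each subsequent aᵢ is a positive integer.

119 ÷ 8 → quotient 14, remainder 7
8 ÷ 7 → quotient 1, remainder 1
7 ÷ 1 → quotient 7, remainder 0

[14; 1, 7]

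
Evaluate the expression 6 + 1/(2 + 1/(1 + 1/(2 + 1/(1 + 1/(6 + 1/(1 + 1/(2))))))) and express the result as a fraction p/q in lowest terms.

Build up convergents one term at a time:
a_0 = 6: 6/1
a_1 = 2: 13/2
a_2 = 1: 19/3
a_3 = 2: 51/8
a_4 = 1: 70/11
a_5 = 6: 471/74
a_6 = 1: 541/85
a_7 = 2: 1553/244

1553/244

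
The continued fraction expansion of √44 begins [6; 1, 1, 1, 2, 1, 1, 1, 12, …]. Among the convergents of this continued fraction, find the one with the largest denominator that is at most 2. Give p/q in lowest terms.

a_0 = 6: 6/1  (≤ bound)
a_1 = 1: 7/1  (≤ bound)
a_2 = 1: 13/2  (≤ bound)
a_3 = 1: 20/3  (> 2, stop)

13/2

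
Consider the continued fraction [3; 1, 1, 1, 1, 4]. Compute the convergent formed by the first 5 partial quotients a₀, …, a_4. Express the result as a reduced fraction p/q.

Start with 1.
1 + 1/(1/1) = 1 + 1/1 = 2/1
1 + 1/(2/1) = 1 + 1/2 = 3/2
1 + 1/(3/2) = 1 + 2/3 = 5/3
3 + 1/(5/3) = 3 + 3/5 = 18/5

18/5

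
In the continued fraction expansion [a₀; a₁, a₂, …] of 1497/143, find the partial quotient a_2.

7

1497 = 10·143 + 67, so a_0 = 10
143 = 2·67 + 9, so a_1 = 2
67 = 7·9 + 4, so a_2 = 7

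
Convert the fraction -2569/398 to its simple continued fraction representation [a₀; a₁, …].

⌊-2569/398⌋ = -7, remainder 217
⌊398/217⌋ = 1, remainder 181
⌊217/181⌋ = 1, remainder 36
⌊181/36⌋ = 5, remainder 1
⌊36/1⌋ = 36, remainder 0

[-7; 1, 1, 5, 36]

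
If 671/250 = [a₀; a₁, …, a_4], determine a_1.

Repeatedly divide and take the remainder:
⌊671/250⌋ = 2, remainder 171
⌊250/171⌋ = 1, remainder 79

1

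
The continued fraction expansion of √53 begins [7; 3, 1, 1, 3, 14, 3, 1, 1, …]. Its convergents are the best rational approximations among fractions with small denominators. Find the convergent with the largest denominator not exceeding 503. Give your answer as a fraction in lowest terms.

2599/357

List convergents until the denominator exceeds the bound:
a_0 = 7: 7/1  (≤ bound)
a_1 = 3: 22/3  (≤ bound)
a_2 = 1: 29/4  (≤ bound)
a_3 = 1: 51/7  (≤ bound)
a_4 = 3: 182/25  (≤ bound)
a_5 = 14: 2599/357  (≤ bound)
a_6 = 3: 7979/1096  (> 503, stop)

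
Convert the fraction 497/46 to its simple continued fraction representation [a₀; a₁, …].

[10; 1, 4, 9]

Apply division with remainder until the remainder is 0:
⌊497/46⌋ = 10, remainder 37
⌊46/37⌋ = 1, remainder 9
⌊37/9⌋ = 4, remainder 1
⌊9/1⌋ = 9, remainder 0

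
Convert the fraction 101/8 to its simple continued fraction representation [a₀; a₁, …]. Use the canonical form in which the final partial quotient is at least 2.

Run the Euclidean algorithm, recording each quotient:
101 = 12·8 + 5, so a_0 = 12
8 = 1·5 + 3, so a_1 = 1
5 = 1·3 + 2, so a_2 = 1
3 = 1·2 + 1, so a_3 = 1
2 = 2·1 + 0, so a_4 = 2

[12; 1, 1, 1, 2]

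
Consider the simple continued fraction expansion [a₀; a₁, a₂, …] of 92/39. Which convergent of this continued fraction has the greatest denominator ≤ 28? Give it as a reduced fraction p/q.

List convergents until the denominator exceeds the bound:
a_0 = 2: 2/1  (≤ bound)
a_1 = 2: 5/2  (≤ bound)
a_2 = 1: 7/3  (≤ bound)
a_3 = 3: 26/11  (≤ bound)
a_4 = 1: 33/14  (≤ bound)
a_5 = 2: 92/39  (> 28, stop)

33/14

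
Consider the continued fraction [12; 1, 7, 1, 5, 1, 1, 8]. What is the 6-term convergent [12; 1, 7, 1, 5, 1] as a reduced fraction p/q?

Collapse the nested fraction from the inside out:
Start with 1.
5 + 1/(1/1) = 5 + 1/1 = 6/1
1 + 1/(6/1) = 1 + 1/6 = 7/6
7 + 1/(7/6) = 7 + 6/7 = 55/7
1 + 1/(55/7) = 1 + 7/55 = 62/55
12 + 1/(62/55) = 12 + 55/62 = 799/62

799/62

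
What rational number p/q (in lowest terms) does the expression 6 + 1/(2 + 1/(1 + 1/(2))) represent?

a_0 = 6: 6/1
a_1 = 2: 13/2
a_2 = 1: 19/3
a_3 = 2: 51/8

51/8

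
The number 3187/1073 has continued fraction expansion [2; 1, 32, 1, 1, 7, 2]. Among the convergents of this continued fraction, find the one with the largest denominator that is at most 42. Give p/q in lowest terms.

a_0 = 2: 2/1  (≤ bound)
a_1 = 1: 3/1  (≤ bound)
a_2 = 32: 98/33  (≤ bound)
a_3 = 1: 101/34  (≤ bound)
a_4 = 1: 199/67  (> 42, stop)

101/34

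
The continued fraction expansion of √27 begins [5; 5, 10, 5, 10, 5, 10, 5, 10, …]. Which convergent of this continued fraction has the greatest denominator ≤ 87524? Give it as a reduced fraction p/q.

70226/13515

a_0 = 5: 5/1  (≤ bound)
a_1 = 5: 26/5  (≤ bound)
a_2 = 10: 265/51  (≤ bound)
a_3 = 5: 1351/260  (≤ bound)
a_4 = 10: 13775/2651  (≤ bound)
a_5 = 5: 70226/13515  (≤ bound)
a_6 = 10: 716035/137801  (> 87524, stop)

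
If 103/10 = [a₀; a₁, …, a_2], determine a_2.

103 = 10·10 + 3, so a_0 = 10
10 = 3·3 + 1, so a_1 = 3
3 = 3·1 + 0, so a_2 = 3

3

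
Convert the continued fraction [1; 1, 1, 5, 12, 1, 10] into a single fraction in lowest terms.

2447/1584

Compute successive convergents:
a_0 = 1: 1/1
a_1 = 1: 2/1
a_2 = 1: 3/2
a_3 = 5: 17/11
a_4 = 12: 207/134
a_5 = 1: 224/145
a_6 = 10: 2447/1584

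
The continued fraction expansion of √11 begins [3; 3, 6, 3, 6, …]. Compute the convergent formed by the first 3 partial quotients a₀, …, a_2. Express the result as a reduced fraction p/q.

63/19

Start with 6.
3 + 1/(6/1) = 3 + 1/6 = 19/6
3 + 1/(19/6) = 3 + 6/19 = 63/19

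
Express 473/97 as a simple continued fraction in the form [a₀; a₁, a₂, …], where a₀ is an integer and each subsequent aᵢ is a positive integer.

[4; 1, 7, 12]

Apply division with remainder until the remainder is 0:
473 ÷ 97 → quotient 4, remainder 85
97 ÷ 85 → quotient 1, remainder 12
85 ÷ 12 → quotient 7, remainder 1
12 ÷ 1 → quotient 12, remainder 0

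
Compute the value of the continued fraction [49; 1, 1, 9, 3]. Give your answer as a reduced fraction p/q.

2922/59

Compute successive convergents:
a_0 = 49: 49/1
a_1 = 1: 50/1
a_2 = 1: 99/2
a_3 = 9: 941/19
a_4 = 3: 2922/59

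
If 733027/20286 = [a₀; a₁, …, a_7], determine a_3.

Apply division with remainder until the remainder is 0:
733027 = 36·20286 + 2731, so a_0 = 36
20286 = 7·2731 + 1169, so a_1 = 7
2731 = 2·1169 + 393, so a_2 = 2
1169 = 2·393 + 383, so a_3 = 2

2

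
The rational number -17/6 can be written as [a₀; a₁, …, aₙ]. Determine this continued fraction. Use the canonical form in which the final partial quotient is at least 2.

Run the Euclidean algorithm, recording each quotient:
-17 ÷ 6 → quotient -3, remainder 1
6 ÷ 1 → quotient 6, remainder 0

[-3; 6]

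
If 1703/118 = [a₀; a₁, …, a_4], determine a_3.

Apply division with remainder until the remainder is 0:
1703 = 14·118 + 51, so a_0 = 14
118 = 2·51 + 16, so a_1 = 2
51 = 3·16 + 3, so a_2 = 3
16 = 5·3 + 1, so a_3 = 5

5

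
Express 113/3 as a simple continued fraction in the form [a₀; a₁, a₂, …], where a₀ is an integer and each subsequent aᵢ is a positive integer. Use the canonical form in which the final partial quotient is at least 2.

[37; 1, 2]

⌊113/3⌋ = 37, remainder 2
⌊3/2⌋ = 1, remainder 1
⌊2/1⌋ = 2, remainder 0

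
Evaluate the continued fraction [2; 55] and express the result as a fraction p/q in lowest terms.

Compute successive convergents:
a_0 = 2: 2/1
a_1 = 55: 111/55

111/55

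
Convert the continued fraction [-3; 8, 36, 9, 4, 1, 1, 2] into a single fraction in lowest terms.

Build up convergents one term at a time:
a_0 = -3: -3/1
a_1 = 8: -23/8
a_2 = 36: -831/289
a_3 = 9: -7502/2609
a_4 = 4: -30839/10725
a_5 = 1: -38341/13334
a_6 = 1: -69180/24059
a_7 = 2: -176701/61452

-176701/61452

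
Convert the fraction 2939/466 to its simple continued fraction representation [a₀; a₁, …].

2939 ÷ 466 → quotient 6, remainder 143
466 ÷ 143 → quotient 3, remainder 37
143 ÷ 37 → quotient 3, remainder 32
37 ÷ 32 → quotient 1, remainder 5
32 ÷ 5 → quotient 6, remainder 2
5 ÷ 2 → quotient 2, remainder 1
2 ÷ 1 → quotient 2, remainder 0

[6; 3, 3, 1, 6, 2, 2]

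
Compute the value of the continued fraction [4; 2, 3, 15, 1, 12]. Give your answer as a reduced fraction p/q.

Work from the innermost term outward:
Start with 12.
1 + 1/(12/1) = 1 + 1/12 = 13/12
15 + 1/(13/12) = 15 + 12/13 = 207/13
3 + 1/(207/13) = 3 + 13/207 = 634/207
2 + 1/(634/207) = 2 + 207/634 = 1475/634
4 + 1/(1475/634) = 4 + 634/1475 = 6534/1475

6534/1475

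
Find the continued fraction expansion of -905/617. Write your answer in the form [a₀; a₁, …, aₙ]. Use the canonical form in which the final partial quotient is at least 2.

[-2; 1, 1, 7, 41]

⌊-905/617⌋ = -2, remainder 329
⌊617/329⌋ = 1, remainder 288
⌊329/288⌋ = 1, remainder 41
⌊288/41⌋ = 7, remainder 1
⌊41/1⌋ = 41, remainder 0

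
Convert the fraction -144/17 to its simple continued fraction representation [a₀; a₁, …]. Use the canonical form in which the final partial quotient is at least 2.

[-9; 1, 1, 8]

-144 ÷ 17 → quotient -9, remainder 9
17 ÷ 9 → quotient 1, remainder 8
9 ÷ 8 → quotient 1, remainder 1
8 ÷ 1 → quotient 8, remainder 0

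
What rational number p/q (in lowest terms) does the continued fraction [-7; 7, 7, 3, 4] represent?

-4651/678

Use the convergent recurrence hₖ = aₖ·hₖ₋₁ + hₖ₋₂ (and likewise for the denominators kₖ):
a_0 = -7: -7/1
a_1 = 7: -48/7
a_2 = 7: -343/50
a_3 = 3: -1077/157
a_4 = 4: -4651/678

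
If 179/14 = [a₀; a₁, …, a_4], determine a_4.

179 ÷ 14 → quotient 12, remainder 11
14 ÷ 11 → quotient 1, remainder 3
11 ÷ 3 → quotient 3, remainder 2
3 ÷ 2 → quotient 1, remainder 1
2 ÷ 1 → quotient 2, remainder 0

2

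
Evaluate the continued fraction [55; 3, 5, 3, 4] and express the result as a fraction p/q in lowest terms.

a_0 = 55: 55/1
a_1 = 3: 166/3
a_2 = 5: 885/16
a_3 = 3: 2821/51
a_4 = 4: 12169/220

12169/220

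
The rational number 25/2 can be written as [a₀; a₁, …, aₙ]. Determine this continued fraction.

Run the Euclidean algorithm, recording each quotient:
25 = 12·2 + 1, so a_0 = 12
2 = 2·1 + 0, so a_1 = 2

[12; 2]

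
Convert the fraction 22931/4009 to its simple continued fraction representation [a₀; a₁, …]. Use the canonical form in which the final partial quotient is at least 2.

Apply division with remainder until the remainder is 0:
22931 ÷ 4009 → quotient 5, remainder 2886
4009 ÷ 2886 → quotient 1, remainder 1123
2886 ÷ 1123 → quotient 2, remainder 640
1123 ÷ 640 → quotient 1, remainder 483
640 ÷ 483 → quotient 1, remainder 157
483 ÷ 157 → quotient 3, remainder 12
157 ÷ 12 → quotient 13, remainder 1
12 ÷ 1 → quotient 12, remainder 0

[5; 1, 2, 1, 1, 3, 13, 12]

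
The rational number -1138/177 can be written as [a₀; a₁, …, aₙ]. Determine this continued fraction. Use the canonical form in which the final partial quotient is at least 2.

Run the Euclidean algorithm, recording each quotient:
-1138 ÷ 177 → quotient -7, remainder 101
177 ÷ 101 → quotient 1, remainder 76
101 ÷ 76 → quotient 1, remainder 25
76 ÷ 25 → quotient 3, remainder 1
25 ÷ 1 → quotient 25, remainder 0

[-7; 1, 1, 3, 25]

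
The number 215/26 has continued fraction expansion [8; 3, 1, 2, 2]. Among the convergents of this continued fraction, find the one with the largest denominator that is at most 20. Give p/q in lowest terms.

91/11

a_0 = 8: 8/1  (≤ bound)
a_1 = 3: 25/3  (≤ bound)
a_2 = 1: 33/4  (≤ bound)
a_3 = 2: 91/11  (≤ bound)
a_4 = 2: 215/26  (> 20, stop)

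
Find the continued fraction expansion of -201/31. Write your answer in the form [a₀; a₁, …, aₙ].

[-7; 1, 1, 15]

Run the Euclidean algorithm, recording each quotient:
-201 = -7·31 + 16, so a_0 = -7
31 = 1·16 + 15, so a_1 = 1
16 = 1·15 + 1, so a_2 = 1
15 = 15·1 + 0, so a_3 = 15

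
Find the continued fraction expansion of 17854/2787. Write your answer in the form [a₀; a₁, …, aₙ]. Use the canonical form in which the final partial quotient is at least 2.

[6; 2, 2, 6, 12, 3, 2]

Repeatedly divide and take the remainder:
17854 = 6·2787 + 1132, so a_0 = 6
2787 = 2·1132 + 523, so a_1 = 2
1132 = 2·523 + 86, so a_2 = 2
523 = 6·86 + 7, so a_3 = 6
86 = 12·7 + 2, so a_4 = 12
7 = 3·2 + 1, so a_5 = 3
2 = 2·1 + 0, so a_6 = 2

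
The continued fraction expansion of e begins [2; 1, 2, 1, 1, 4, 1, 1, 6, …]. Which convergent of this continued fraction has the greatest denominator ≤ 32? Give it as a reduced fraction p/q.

87/32

List convergents until the denominator exceeds the bound:
a_0 = 2: 2/1  (≤ bound)
a_1 = 1: 3/1  (≤ bound)
a_2 = 2: 8/3  (≤ bound)
a_3 = 1: 11/4  (≤ bound)
a_4 = 1: 19/7  (≤ bound)
a_5 = 4: 87/32  (≤ bound)
a_6 = 1: 106/39  (> 32, stop)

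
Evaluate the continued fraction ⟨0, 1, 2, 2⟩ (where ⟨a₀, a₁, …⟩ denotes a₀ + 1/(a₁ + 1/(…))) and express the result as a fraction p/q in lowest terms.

Start with 2.
2 + 1/(2/1) = 2 + 1/2 = 5/2
1 + 1/(5/2) = 1 + 2/5 = 7/5
0 + 1/(7/5) = 0 + 5/7 = 5/7

5/7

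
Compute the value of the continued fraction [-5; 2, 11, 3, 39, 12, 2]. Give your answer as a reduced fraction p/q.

Compute successive convergents:
a_0 = -5: -5/1
a_1 = 2: -9/2
a_2 = 11: -104/23
a_3 = 3: -321/71
a_4 = 39: -12623/2792
a_5 = 12: -151797/33575
a_6 = 2: -316217/69942

-316217/69942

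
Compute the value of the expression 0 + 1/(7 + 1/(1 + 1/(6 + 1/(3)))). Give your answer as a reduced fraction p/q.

Start with 3.
6 + 1/(3/1) = 6 + 1/3 = 19/3
1 + 1/(19/3) = 1 + 3/19 = 22/19
7 + 1/(22/19) = 7 + 19/22 = 173/22
0 + 1/(173/22) = 0 + 22/173 = 22/173

22/173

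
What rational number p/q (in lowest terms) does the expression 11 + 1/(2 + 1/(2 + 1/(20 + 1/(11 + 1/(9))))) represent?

Start with 9.
11 + 1/(9/1) = 11 + 1/9 = 100/9
20 + 1/(100/9) = 20 + 9/100 = 2009/100
2 + 1/(2009/100) = 2 + 100/2009 = 4118/2009
2 + 1/(4118/2009) = 2 + 2009/4118 = 10245/4118
11 + 1/(10245/4118) = 11 + 4118/10245 = 116813/10245

116813/10245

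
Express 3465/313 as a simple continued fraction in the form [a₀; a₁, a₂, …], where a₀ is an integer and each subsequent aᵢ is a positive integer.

[11; 14, 4, 2, 2]

Apply division with remainder until the remainder is 0:
3465 ÷ 313 → quotient 11, remainder 22
313 ÷ 22 → quotient 14, remainder 5
22 ÷ 5 → quotient 4, remainder 2
5 ÷ 2 → quotient 2, remainder 1
2 ÷ 1 → quotient 2, remainder 0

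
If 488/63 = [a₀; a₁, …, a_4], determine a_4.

15

⌊488/63⌋ = 7, remainder 47
⌊63/47⌋ = 1, remainder 16
⌊47/16⌋ = 2, remainder 15
⌊16/15⌋ = 1, remainder 1
⌊15/1⌋ = 15, remainder 0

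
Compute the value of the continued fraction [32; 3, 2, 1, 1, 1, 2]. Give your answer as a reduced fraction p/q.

a_0 = 32: 32/1
a_1 = 3: 97/3
a_2 = 2: 226/7
a_3 = 1: 323/10
a_4 = 1: 549/17
a_5 = 1: 872/27
a_6 = 2: 2293/71

2293/71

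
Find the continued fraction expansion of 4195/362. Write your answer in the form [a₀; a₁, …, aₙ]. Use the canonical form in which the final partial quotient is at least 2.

[11; 1, 1, 2, 3, 21]

Run the Euclidean algorithm, recording each quotient:
4195 = 11·362 + 213, so a_0 = 11
362 = 1·213 + 149, so a_1 = 1
213 = 1·149 + 64, so a_2 = 1
149 = 2·64 + 21, so a_3 = 2
64 = 3·21 + 1, so a_4 = 3
21 = 21·1 + 0, so a_5 = 21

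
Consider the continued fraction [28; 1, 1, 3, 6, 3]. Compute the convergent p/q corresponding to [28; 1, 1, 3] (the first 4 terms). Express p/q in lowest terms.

200/7

a_0 = 28: 28/1
a_1 = 1: 29/1
a_2 = 1: 57/2
a_3 = 3: 200/7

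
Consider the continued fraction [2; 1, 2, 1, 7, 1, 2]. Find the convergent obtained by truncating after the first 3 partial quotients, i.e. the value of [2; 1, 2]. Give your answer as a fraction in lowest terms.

8/3

Start with 2.
1 + 1/(2/1) = 1 + 1/2 = 3/2
2 + 1/(3/2) = 2 + 2/3 = 8/3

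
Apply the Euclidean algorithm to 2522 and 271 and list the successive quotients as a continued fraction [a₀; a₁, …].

[9; 3, 3, 1, 3, 2, 2]

Apply division with remainder until the remainder is 0:
2522 ÷ 271 → quotient 9, remainder 83
271 ÷ 83 → quotient 3, remainder 22
83 ÷ 22 → quotient 3, remainder 17
22 ÷ 17 → quotient 1, remainder 5
17 ÷ 5 → quotient 3, remainder 2
5 ÷ 2 → quotient 2, remainder 1
2 ÷ 1 → quotient 2, remainder 0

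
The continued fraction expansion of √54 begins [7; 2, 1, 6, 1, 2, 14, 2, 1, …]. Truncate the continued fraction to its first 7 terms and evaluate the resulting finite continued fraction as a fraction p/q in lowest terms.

a_0 = 7: 7/1
a_1 = 2: 15/2
a_2 = 1: 22/3
a_3 = 6: 147/20
a_4 = 1: 169/23
a_5 = 2: 485/66
a_6 = 14: 6959/947

6959/947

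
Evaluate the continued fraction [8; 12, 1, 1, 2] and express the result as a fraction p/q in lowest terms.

509/63

Build up convergents one term at a time:
a_0 = 8: 8/1
a_1 = 12: 97/12
a_2 = 1: 105/13
a_3 = 1: 202/25
a_4 = 2: 509/63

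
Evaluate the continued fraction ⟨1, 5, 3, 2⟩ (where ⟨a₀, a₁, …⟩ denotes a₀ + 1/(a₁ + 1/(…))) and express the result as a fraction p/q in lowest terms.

44/37

Start with 2.
3 + 1/(2/1) = 3 + 1/2 = 7/2
5 + 1/(7/2) = 5 + 2/7 = 37/7
1 + 1/(37/7) = 1 + 7/37 = 44/37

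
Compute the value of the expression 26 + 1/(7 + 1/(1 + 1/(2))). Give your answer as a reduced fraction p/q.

a_0 = 26: 26/1
a_1 = 7: 183/7
a_2 = 1: 209/8
a_3 = 2: 601/23

601/23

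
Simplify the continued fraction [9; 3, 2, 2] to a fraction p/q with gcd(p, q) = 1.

158/17

Starting at the tail and folding back:
Start with 2.
2 + 1/(2/1) = 2 + 1/2 = 5/2
3 + 1/(5/2) = 3 + 2/5 = 17/5
9 + 1/(17/5) = 9 + 5/17 = 158/17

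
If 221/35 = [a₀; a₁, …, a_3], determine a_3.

2

Run the Euclidean algorithm, recording each quotient:
221 ÷ 35 → quotient 6, remainder 11
35 ÷ 11 → quotient 3, remainder 2
11 ÷ 2 → quotient 5, remainder 1
2 ÷ 1 → quotient 2, remainder 0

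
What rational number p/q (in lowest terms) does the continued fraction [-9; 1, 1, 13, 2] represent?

-475/56

Start with 2.
13 + 1/(2/1) = 13 + 1/2 = 27/2
1 + 1/(27/2) = 1 + 2/27 = 29/27
1 + 1/(29/27) = 1 + 27/29 = 56/29
-9 + 1/(56/29) = -9 + 29/56 = -475/56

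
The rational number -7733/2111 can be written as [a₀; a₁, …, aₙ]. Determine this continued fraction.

[-4; 2, 1, 31, 3, 7]

-7733 ÷ 2111 → quotient -4, remainder 711
2111 ÷ 711 → quotient 2, remainder 689
711 ÷ 689 → quotient 1, remainder 22
689 ÷ 22 → quotient 31, remainder 7
22 ÷ 7 → quotient 3, remainder 1
7 ÷ 1 → quotient 7, remainder 0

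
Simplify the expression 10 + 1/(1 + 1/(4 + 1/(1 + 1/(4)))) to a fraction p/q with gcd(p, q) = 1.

Start with 4.
1 + 1/(4/1) = 1 + 1/4 = 5/4
4 + 1/(5/4) = 4 + 4/5 = 24/5
1 + 1/(24/5) = 1 + 5/24 = 29/24
10 + 1/(29/24) = 10 + 24/29 = 314/29

314/29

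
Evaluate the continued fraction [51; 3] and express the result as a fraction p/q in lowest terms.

154/3

Start with 3.
51 + 1/(3/1) = 51 + 1/3 = 154/3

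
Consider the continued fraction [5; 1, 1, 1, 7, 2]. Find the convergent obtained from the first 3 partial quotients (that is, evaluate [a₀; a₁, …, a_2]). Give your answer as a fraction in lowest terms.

11/2

Start with 1.
1 + 1/(1/1) = 1 + 1/1 = 2/1
5 + 1/(2/1) = 5 + 1/2 = 11/2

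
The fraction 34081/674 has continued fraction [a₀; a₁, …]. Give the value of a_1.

1

Apply division with remainder until the remainder is 0:
⌊34081/674⌋ = 50, remainder 381
⌊674/381⌋ = 1, remainder 293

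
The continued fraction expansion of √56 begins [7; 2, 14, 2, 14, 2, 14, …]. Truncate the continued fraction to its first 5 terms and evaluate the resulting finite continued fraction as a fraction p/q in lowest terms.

6503/869

Compute successive convergents:
a_0 = 7: 7/1
a_1 = 2: 15/2
a_2 = 14: 217/29
a_3 = 2: 449/60
a_4 = 14: 6503/869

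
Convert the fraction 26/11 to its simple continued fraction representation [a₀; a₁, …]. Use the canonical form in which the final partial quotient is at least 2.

[2; 2, 1, 3]

Run the Euclidean algorithm, recording each quotient:
26 = 2·11 + 4, so a_0 = 2
11 = 2·4 + 3, so a_1 = 2
4 = 1·3 + 1, so a_2 = 1
3 = 3·1 + 0, so a_3 = 3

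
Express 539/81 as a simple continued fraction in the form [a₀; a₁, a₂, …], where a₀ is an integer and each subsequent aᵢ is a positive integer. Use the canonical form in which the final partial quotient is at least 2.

539 ÷ 81 → quotient 6, remainder 53
81 ÷ 53 → quotient 1, remainder 28
53 ÷ 28 → quotient 1, remainder 25
28 ÷ 25 → quotient 1, remainder 3
25 ÷ 3 → quotient 8, remainder 1
3 ÷ 1 → quotient 3, remainder 0

[6; 1, 1, 1, 8, 3]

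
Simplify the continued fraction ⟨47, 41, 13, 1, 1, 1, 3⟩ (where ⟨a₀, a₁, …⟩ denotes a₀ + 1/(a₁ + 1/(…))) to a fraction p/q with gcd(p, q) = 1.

289717/6161

a_0 = 47: 47/1
a_1 = 41: 1928/41
a_2 = 13: 25111/534
a_3 = 1: 27039/575
a_4 = 1: 52150/1109
a_5 = 1: 79189/1684
a_6 = 3: 289717/6161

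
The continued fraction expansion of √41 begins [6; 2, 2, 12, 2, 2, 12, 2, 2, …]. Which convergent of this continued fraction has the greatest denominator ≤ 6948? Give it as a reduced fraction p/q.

25414/3969

List convergents until the denominator exceeds the bound:
a_0 = 6: 6/1  (≤ bound)
a_1 = 2: 13/2  (≤ bound)
a_2 = 2: 32/5  (≤ bound)
a_3 = 12: 397/62  (≤ bound)
a_4 = 2: 826/129  (≤ bound)
a_5 = 2: 2049/320  (≤ bound)
a_6 = 12: 25414/3969  (≤ bound)
a_7 = 2: 52877/8258  (> 6948, stop)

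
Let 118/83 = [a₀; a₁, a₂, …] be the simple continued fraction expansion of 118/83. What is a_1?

2

⌊118/83⌋ = 1, remainder 35
⌊83/35⌋ = 2, remainder 13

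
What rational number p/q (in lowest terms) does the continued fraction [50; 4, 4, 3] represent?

2763/55

a_0 = 50: 50/1
a_1 = 4: 201/4
a_2 = 4: 854/17
a_3 = 3: 2763/55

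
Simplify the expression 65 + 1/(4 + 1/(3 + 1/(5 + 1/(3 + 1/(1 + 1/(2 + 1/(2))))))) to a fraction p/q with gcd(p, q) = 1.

Start with 2.
2 + 1/(2/1) = 2 + 1/2 = 5/2
1 + 1/(5/2) = 1 + 2/5 = 7/5
3 + 1/(7/5) = 3 + 5/7 = 26/7
5 + 1/(26/7) = 5 + 7/26 = 137/26
3 + 1/(137/26) = 3 + 26/137 = 437/137
4 + 1/(437/137) = 4 + 137/437 = 1885/437
65 + 1/(1885/437) = 65 + 437/1885 = 122962/1885

122962/1885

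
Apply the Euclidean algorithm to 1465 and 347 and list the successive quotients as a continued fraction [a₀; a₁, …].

1465 = 4·347 + 77, so a_0 = 4
347 = 4·77 + 39, so a_1 = 4
77 = 1·39 + 38, so a_2 = 1
39 = 1·38 + 1, so a_3 = 1
38 = 38·1 + 0, so a_4 = 38

[4; 4, 1, 1, 38]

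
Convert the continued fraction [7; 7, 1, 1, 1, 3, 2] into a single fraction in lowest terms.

1362/191

a_0 = 7: 7/1
a_1 = 7: 50/7
a_2 = 1: 57/8
a_3 = 1: 107/15
a_4 = 1: 164/23
a_5 = 3: 599/84
a_6 = 2: 1362/191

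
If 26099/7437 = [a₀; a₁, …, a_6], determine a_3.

26

26099 = 3·7437 + 3788, so a_0 = 3
7437 = 1·3788 + 3649, so a_1 = 1
3788 = 1·3649 + 139, so a_2 = 1
3649 = 26·139 + 35, so a_3 = 26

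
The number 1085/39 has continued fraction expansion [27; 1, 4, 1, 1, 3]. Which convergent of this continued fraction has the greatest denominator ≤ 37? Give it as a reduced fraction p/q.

a_0 = 27: 27/1  (≤ bound)
a_1 = 1: 28/1  (≤ bound)
a_2 = 4: 139/5  (≤ bound)
a_3 = 1: 167/6  (≤ bound)
a_4 = 1: 306/11  (≤ bound)
a_5 = 3: 1085/39  (> 37, stop)

306/11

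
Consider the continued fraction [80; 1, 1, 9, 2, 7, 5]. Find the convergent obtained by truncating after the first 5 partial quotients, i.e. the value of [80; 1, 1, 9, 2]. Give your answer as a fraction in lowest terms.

a_0 = 80: 80/1
a_1 = 1: 81/1
a_2 = 1: 161/2
a_3 = 9: 1530/19
a_4 = 2: 3221/40

3221/40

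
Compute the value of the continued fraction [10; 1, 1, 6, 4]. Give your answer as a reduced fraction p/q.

a_0 = 10: 10/1
a_1 = 1: 11/1
a_2 = 1: 21/2
a_3 = 6: 137/13
a_4 = 4: 569/54

569/54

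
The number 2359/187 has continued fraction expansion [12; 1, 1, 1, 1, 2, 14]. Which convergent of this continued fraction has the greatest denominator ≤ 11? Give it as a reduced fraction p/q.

63/5

List convergents until the denominator exceeds the bound:
a_0 = 12: 12/1  (≤ bound)
a_1 = 1: 13/1  (≤ bound)
a_2 = 1: 25/2  (≤ bound)
a_3 = 1: 38/3  (≤ bound)
a_4 = 1: 63/5  (≤ bound)
a_5 = 2: 164/13  (> 11, stop)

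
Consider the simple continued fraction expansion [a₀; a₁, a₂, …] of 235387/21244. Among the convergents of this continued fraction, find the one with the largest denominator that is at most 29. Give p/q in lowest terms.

277/25

List convergents until the denominator exceeds the bound:
a_0 = 11: 11/1  (≤ bound)
a_1 = 12: 133/12  (≤ bound)
a_2 = 2: 277/25  (≤ bound)
a_3 = 9: 2626/237  (> 29, stop)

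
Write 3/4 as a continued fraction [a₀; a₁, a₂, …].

3 ÷ 4 → quotient 0, remainder 3
4 ÷ 3 → quotient 1, remainder 1
3 ÷ 1 → quotient 3, remainder 0

[0; 1, 3]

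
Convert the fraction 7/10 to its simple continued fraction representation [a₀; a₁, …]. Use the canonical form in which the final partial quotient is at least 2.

Repeatedly divide and take the remainder:
⌊7/10⌋ = 0, remainder 7
⌊10/7⌋ = 1, remainder 3
⌊7/3⌋ = 2, remainder 1
⌊3/1⌋ = 3, remainder 0

[0; 1, 2, 3]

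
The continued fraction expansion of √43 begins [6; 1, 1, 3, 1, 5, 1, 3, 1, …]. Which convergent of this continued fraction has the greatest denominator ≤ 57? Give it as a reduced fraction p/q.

341/52

a_0 = 6: 6/1  (≤ bound)
a_1 = 1: 7/1  (≤ bound)
a_2 = 1: 13/2  (≤ bound)
a_3 = 3: 46/7  (≤ bound)
a_4 = 1: 59/9  (≤ bound)
a_5 = 5: 341/52  (≤ bound)
a_6 = 1: 400/61  (> 57, stop)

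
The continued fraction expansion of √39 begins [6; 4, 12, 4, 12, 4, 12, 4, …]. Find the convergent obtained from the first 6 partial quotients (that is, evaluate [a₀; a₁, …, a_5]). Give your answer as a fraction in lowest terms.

a_0 = 6: 6/1
a_1 = 4: 25/4
a_2 = 12: 306/49
a_3 = 4: 1249/200
a_4 = 12: 15294/2449
a_5 = 4: 62425/9996

62425/9996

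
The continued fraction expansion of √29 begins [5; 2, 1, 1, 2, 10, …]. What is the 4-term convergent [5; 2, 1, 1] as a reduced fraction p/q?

Starting at the tail and folding back:
Start with 1.
1 + 1/(1/1) = 1 + 1/1 = 2/1
2 + 1/(2/1) = 2 + 1/2 = 5/2
5 + 1/(5/2) = 5 + 2/5 = 27/5

27/5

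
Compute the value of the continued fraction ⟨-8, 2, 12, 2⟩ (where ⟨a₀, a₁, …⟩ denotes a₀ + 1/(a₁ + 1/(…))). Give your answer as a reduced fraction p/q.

Start with 2.
12 + 1/(2/1) = 12 + 1/2 = 25/2
2 + 1/(25/2) = 2 + 2/25 = 52/25
-8 + 1/(52/25) = -8 + 25/52 = -391/52

-391/52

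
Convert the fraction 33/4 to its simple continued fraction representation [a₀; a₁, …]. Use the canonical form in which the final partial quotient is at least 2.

[8; 4]

33 ÷ 4 → quotient 8, remainder 1
4 ÷ 1 → quotient 4, remainder 0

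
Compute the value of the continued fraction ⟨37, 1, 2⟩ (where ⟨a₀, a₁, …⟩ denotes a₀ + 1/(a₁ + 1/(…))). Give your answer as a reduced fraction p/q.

Start with 2.
1 + 1/(2/1) = 1 + 1/2 = 3/2
37 + 1/(3/2) = 37 + 2/3 = 113/3

113/3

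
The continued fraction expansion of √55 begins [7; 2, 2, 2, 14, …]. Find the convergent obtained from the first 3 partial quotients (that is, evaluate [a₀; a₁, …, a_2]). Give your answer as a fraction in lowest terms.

37/5

Compute successive convergents:
a_0 = 7: 7/1
a_1 = 2: 15/2
a_2 = 2: 37/5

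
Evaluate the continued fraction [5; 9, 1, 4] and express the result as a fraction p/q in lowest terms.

Start with 4.
1 + 1/(4/1) = 1 + 1/4 = 5/4
9 + 1/(5/4) = 9 + 4/5 = 49/5
5 + 1/(49/5) = 5 + 5/49 = 250/49

250/49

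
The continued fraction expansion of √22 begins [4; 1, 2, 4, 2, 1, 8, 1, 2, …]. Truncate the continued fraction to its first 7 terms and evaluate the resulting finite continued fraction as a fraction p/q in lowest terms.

Use the convergent recurrence hₖ = aₖ·hₖ₋₁ + hₖ₋₂ (and likewise for the denominators kₖ):
a_0 = 4: 4/1
a_1 = 1: 5/1
a_2 = 2: 14/3
a_3 = 4: 61/13
a_4 = 2: 136/29
a_5 = 1: 197/42
a_6 = 8: 1712/365

1712/365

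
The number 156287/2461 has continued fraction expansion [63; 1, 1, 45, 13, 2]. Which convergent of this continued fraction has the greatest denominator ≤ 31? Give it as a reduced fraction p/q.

List convergents until the denominator exceeds the bound:
a_0 = 63: 63/1  (≤ bound)
a_1 = 1: 64/1  (≤ bound)
a_2 = 1: 127/2  (≤ bound)
a_3 = 45: 5779/91  (> 31, stop)

127/2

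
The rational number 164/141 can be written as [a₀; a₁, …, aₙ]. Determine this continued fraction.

[1; 6, 7, 1, 2]

⌊164/141⌋ = 1, remainder 23
⌊141/23⌋ = 6, remainder 3
⌊23/3⌋ = 7, remainder 2
⌊3/2⌋ = 1, remainder 1
⌊2/1⌋ = 2, remainder 0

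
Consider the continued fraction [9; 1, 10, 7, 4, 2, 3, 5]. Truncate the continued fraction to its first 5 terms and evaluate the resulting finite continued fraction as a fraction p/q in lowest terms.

Work from the innermost term outward:
Start with 4.
7 + 1/(4/1) = 7 + 1/4 = 29/4
10 + 1/(29/4) = 10 + 4/29 = 294/29
1 + 1/(294/29) = 1 + 29/294 = 323/294
9 + 1/(323/294) = 9 + 294/323 = 3201/323

3201/323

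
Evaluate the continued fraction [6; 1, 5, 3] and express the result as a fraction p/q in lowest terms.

130/19

Work from the innermost term outward:
Start with 3.
5 + 1/(3/1) = 5 + 1/3 = 16/3
1 + 1/(16/3) = 1 + 3/16 = 19/16
6 + 1/(19/16) = 6 + 16/19 = 130/19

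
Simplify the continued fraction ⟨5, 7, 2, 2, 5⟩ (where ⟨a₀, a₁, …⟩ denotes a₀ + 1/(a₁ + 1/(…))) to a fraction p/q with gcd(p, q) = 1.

Start with 5.
2 + 1/(5/1) = 2 + 1/5 = 11/5
2 + 1/(11/5) = 2 + 5/11 = 27/11
7 + 1/(27/11) = 7 + 11/27 = 200/27
5 + 1/(200/27) = 5 + 27/200 = 1027/200

1027/200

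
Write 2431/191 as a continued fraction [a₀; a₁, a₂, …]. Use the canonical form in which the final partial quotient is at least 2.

Repeatedly divide and take the remainder:
2431 ÷ 191 → quotient 12, remainder 139
191 ÷ 139 → quotient 1, remainder 52
139 ÷ 52 → quotient 2, remainder 35
52 ÷ 35 → quotient 1, remainder 17
35 ÷ 17 → quotient 2, remainder 1
17 ÷ 1 → quotient 17, remainder 0

[12; 1, 2, 1, 2, 17]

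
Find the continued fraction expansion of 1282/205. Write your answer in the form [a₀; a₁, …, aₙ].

[6; 3, 1, 16, 3]

Repeatedly divide and take the remainder:
⌊1282/205⌋ = 6, remainder 52
⌊205/52⌋ = 3, remainder 49
⌊52/49⌋ = 1, remainder 3
⌊49/3⌋ = 16, remainder 1
⌊3/1⌋ = 3, remainder 0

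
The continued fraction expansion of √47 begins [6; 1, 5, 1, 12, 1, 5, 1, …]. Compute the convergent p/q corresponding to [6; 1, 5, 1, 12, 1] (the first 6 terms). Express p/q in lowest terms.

a_0 = 6: 6/1
a_1 = 1: 7/1
a_2 = 5: 41/6
a_3 = 1: 48/7
a_4 = 12: 617/90
a_5 = 1: 665/97

665/97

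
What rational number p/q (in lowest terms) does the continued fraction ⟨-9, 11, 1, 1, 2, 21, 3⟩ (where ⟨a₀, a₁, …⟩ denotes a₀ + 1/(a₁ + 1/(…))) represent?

Build up convergents one term at a time:
a_0 = -9: -9/1
a_1 = 11: -98/11
a_2 = 1: -107/12
a_3 = 1: -205/23
a_4 = 2: -517/58
a_5 = 21: -11062/1241
a_6 = 3: -33703/3781

-33703/3781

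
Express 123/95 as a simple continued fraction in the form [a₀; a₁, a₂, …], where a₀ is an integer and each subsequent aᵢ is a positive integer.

[1; 3, 2, 1, 1, 5]

Run the Euclidean algorithm, recording each quotient:
123 ÷ 95 → quotient 1, remainder 28
95 ÷ 28 → quotient 3, remainder 11
28 ÷ 11 → quotient 2, remainder 6
11 ÷ 6 → quotient 1, remainder 5
6 ÷ 5 → quotient 1, remainder 1
5 ÷ 1 → quotient 5, remainder 0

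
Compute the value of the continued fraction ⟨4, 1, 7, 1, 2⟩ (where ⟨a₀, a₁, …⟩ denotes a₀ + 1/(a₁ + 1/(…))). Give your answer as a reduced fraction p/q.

a_0 = 4: 4/1
a_1 = 1: 5/1
a_2 = 7: 39/8
a_3 = 1: 44/9
a_4 = 2: 127/26

127/26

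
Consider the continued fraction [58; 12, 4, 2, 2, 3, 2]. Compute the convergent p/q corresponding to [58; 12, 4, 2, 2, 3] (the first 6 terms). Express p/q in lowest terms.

Use the convergent recurrence hₖ = aₖ·hₖ₋₁ + hₖ₋₂ (and likewise for the denominators kₖ):
a_0 = 58: 58/1
a_1 = 12: 697/12
a_2 = 4: 2846/49
a_3 = 2: 6389/110
a_4 = 2: 15624/269
a_5 = 3: 53261/917

53261/917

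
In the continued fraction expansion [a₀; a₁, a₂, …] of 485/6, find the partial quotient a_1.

Apply division with remainder until the remainder is 0:
⌊485/6⌋ = 80, remainder 5
⌊6/5⌋ = 1, remainder 1

1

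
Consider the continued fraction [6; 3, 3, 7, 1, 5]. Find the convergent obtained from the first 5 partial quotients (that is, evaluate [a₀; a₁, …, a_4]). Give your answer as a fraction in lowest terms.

523/83

Use the convergent recurrence hₖ = aₖ·hₖ₋₁ + hₖ₋₂ (and likewise for the denominators kₖ):
a_0 = 6: 6/1
a_1 = 3: 19/3
a_2 = 3: 63/10
a_3 = 7: 460/73
a_4 = 1: 523/83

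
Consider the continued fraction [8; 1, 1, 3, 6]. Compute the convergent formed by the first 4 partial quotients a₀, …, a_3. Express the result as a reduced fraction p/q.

Start with 3.
1 + 1/(3/1) = 1 + 1/3 = 4/3
1 + 1/(4/3) = 1 + 3/4 = 7/4
8 + 1/(7/4) = 8 + 4/7 = 60/7

60/7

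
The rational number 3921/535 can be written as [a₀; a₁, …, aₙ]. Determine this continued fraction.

Repeatedly divide and take the remainder:
⌊3921/535⌋ = 7, remainder 176
⌊535/176⌋ = 3, remainder 7
⌊176/7⌋ = 25, remainder 1
⌊7/1⌋ = 7, remainder 0

[7; 3, 25, 7]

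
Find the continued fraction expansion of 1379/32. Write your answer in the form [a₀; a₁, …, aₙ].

1379 ÷ 32 → quotient 43, remainder 3
32 ÷ 3 → quotient 10, remainder 2
3 ÷ 2 → quotient 1, remainder 1
2 ÷ 1 → quotient 2, remainder 0

[43; 10, 1, 2]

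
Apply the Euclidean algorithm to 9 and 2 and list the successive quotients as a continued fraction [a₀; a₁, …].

[4; 2]

⌊9/2⌋ = 4, remainder 1
⌊2/1⌋ = 2, remainder 0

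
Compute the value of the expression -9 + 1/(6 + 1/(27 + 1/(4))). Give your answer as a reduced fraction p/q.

-5813/658

Work from the innermost term outward:
Start with 4.
27 + 1/(4/1) = 27 + 1/4 = 109/4
6 + 1/(109/4) = 6 + 4/109 = 658/109
-9 + 1/(658/109) = -9 + 109/658 = -5813/658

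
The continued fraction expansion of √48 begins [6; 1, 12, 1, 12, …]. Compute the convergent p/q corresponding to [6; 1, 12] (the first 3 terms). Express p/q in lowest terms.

90/13

Start with 12.
1 + 1/(12/1) = 1 + 1/12 = 13/12
6 + 1/(13/12) = 6 + 12/13 = 90/13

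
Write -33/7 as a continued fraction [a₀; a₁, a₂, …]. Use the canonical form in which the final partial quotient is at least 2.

Apply division with remainder until the remainder is 0:
-33 ÷ 7 → quotient -5, remainder 2
7 ÷ 2 → quotient 3, remainder 1
2 ÷ 1 → quotient 2, remainder 0

[-5; 3, 2]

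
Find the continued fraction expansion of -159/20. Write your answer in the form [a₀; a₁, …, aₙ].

Apply division with remainder until the remainder is 0:
-159 ÷ 20 → quotient -8, remainder 1
20 ÷ 1 → quotient 20, remainder 0

[-8; 20]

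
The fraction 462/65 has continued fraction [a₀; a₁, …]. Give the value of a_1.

462 ÷ 65 → quotient 7, remainder 7
65 ÷ 7 → quotient 9, remainder 2

9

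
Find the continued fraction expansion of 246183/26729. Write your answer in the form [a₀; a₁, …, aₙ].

246183 ÷ 26729 → quotient 9, remainder 5622
26729 ÷ 5622 → quotient 4, remainder 4241
5622 ÷ 4241 → quotient 1, remainder 1381
4241 ÷ 1381 → quotient 3, remainder 98
1381 ÷ 98 → quotient 14, remainder 9
98 ÷ 9 → quotient 10, remainder 8
9 ÷ 8 → quotient 1, remainder 1
8 ÷ 1 → quotient 8, remainder 0

[9; 4, 1, 3, 14, 10, 1, 8]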